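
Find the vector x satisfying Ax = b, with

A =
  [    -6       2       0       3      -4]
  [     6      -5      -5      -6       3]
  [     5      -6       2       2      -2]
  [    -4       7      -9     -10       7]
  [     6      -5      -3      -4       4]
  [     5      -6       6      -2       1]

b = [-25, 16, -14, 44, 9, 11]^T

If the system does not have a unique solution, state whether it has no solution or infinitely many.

x_1 = 4, x_2 = 5, x_3 = 2, x_4 = -5, x_5 = -1

Row-reduce the augmented matrix:
R1 ← R1 / (-6).
R2 ← R2 − 6·R1.
R3 ← R3 − 5·R1.
R4 ← R4 + 4·R1.
R5 ← R5 − 6·R1.
R6 ← R6 − 5·R1.
R2 ← R2 / (-3).
R1 ← R1 + 1/3·R2.
R3 ← R3 + 13/3·R2.
R4 ← R4 − 17/3·R2.
R5 ← R5 + 3·R2.
R6 ← R6 + 13/3·R2.
R3 ← R3 / (83/9).
R1 ← R1 − 5/9·R3.
R2 ← R2 − 5/3·R3.
R4 ← R4 + 166/9·R3.
R5 ← R5 − 2·R3.
R6 ← R6 − 119/9·R3.
Swap R4 and R5.
R4 ← R4 / (7/83).
R1 ← R1 + 58/83·R4.
R2 ← R2 + 99/166·R4.
R3 ← R3 − 159/166·R4.
R6 ← R6 + 650/83·R4.
Swap R5 and R6.
R5 ← R5 / (1231/7).
R1 ← R1 − 114/7·R5.
R2 ← R2 − 197/14·R5.
R3 ← R3 + 299/14·R5.
R4 ← R4 − 153/7·R5.
R6 reduces to 0 = 0, so the extra equation is consistent.
Reading off the reduced rows gives x_1 = 4, x_2 = 5, x_3 = 2, x_4 = -5, x_5 = -1.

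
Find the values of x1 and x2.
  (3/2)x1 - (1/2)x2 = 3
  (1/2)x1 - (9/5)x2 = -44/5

Row-reduce the augmented matrix:
R1 ← R1 / (3/2).
R2 ← R2 − 1/2·R1.
R2 ← R2 / (-49/30).
R1 ← R1 + 1/3·R2.
Reading off the reduced rows gives x1 = 4, x2 = 6.

x1 = 4, x2 = 6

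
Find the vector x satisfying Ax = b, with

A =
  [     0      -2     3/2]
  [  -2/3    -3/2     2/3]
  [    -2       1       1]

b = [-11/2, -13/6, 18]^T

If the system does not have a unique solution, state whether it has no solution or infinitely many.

Row-reduce the augmented matrix:
Swap R1 and R2.
R1 ← R1 / (-2/3).
R3 ← R3 + 2·R1.
R2 ← R2 / (-2).
R1 ← R1 − 9/4·R2.
R3 ← R3 − 11/2·R2.
R3 ← R3 / (25/8).
R1 ← R1 − 11/16·R3.
R2 ← R2 + 3/4·R3.
Reading off the reduced rows gives x_1 = -5, x_2 = 5, x_3 = 3.

x_1 = -5, x_2 = 5, x_3 = 3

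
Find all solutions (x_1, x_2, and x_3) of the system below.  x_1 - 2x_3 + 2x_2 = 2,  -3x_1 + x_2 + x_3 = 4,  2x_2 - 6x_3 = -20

x_1 = 2, x_2 = 5, x_3 = 5

Row-reduce the augmented matrix:
R2 ← R2 + 3·R1.
R2 ← R2 / (7).
R1 ← R1 − 2·R2.
R3 ← R3 − 2·R2.
R3 ← R3 / (-32/7).
R1 ← R1 + 4/7·R3.
R2 ← R2 + 5/7·R3.
Reading off the reduced rows gives x_1 = 2, x_2 = 5, x_3 = 5.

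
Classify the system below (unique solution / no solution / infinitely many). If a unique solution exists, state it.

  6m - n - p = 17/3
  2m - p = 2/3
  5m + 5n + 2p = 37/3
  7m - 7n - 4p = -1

m = 4/3, n = 1/3, p = 2

Row-reduce the augmented matrix:
R1 ← R1 / (6).
R2 ← R2 − 2·R1.
R3 ← R3 − 5·R1.
R4 ← R4 − 7·R1.
R2 ← R2 / (1/3).
R1 ← R1 + 1/6·R2.
R3 ← R3 − 35/6·R2.
R4 ← R4 + 35/6·R2.
R3 ← R3 / (29/2).
R1 ← R1 + 1/2·R3.
R2 ← R2 + 2·R3.
R4 ← R4 + 29/2·R3.
R4 reduces to 0 = 0, so the extra equation is consistent.
Reading off the reduced rows gives m = 4/3, n = 1/3, p = 2.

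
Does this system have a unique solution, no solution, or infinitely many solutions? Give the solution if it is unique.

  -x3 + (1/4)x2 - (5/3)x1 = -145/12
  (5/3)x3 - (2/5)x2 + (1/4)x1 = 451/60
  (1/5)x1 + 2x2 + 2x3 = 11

x1 = 5, x2 = 1, x3 = 4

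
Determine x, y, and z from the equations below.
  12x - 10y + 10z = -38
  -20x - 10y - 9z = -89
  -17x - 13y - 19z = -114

x = 1, y = 6, z = 1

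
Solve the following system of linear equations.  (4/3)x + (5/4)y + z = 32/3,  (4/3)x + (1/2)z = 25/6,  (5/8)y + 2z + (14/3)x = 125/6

no solution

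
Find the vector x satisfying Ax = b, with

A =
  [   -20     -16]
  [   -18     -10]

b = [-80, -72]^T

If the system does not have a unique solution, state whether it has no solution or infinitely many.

Row-reduce the augmented matrix:
R1 ← R1 / (-20).
R2 ← R2 + 18·R1.
R2 ← R2 / (22/5).
R1 ← R1 − 4/5·R2.
Reading off the reduced rows gives x_1 = 4, x_2 = 0.

x_1 = 4, x_2 = 0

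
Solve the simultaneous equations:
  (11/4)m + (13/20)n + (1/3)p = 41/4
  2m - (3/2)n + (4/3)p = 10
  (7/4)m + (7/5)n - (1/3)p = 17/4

no solution

Row-reduce:
R1 ← R1 / (11/4).
R2 ← R2 − 2·R1.
R3 ← R3 − 7/4·R1.
R2 ← R2 / (-217/110).
R1 ← R1 − 13/55·R2.
R3 ← R3 − 217/220·R2.
Row 3 reduces to 0 = -1, a contradiction. The system is inconsistent.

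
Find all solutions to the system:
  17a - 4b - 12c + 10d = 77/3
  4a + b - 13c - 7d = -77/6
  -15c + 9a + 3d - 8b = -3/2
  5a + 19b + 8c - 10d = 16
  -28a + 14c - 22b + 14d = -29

Row-reduce the augmented matrix:
R1 ← R1 / (17).
R2 ← R2 − 4·R1.
R3 ← R3 − 9·R1.
R4 ← R4 − 5·R1.
R5 ← R5 + 28·R1.
R2 ← R2 / (33/17).
R1 ← R1 + 4/17·R2.
R3 ← R3 + 100/17·R2.
R4 ← R4 − 343/17·R2.
R5 ← R5 + 486/17·R2.
R3 ← R3 / (-1303/33).
R1 ← R1 + 64/33·R3.
R2 ← R2 + 173/33·R3.
R4 ← R4 − 3871/33·R3.
R5 ← R5 + 1712/11·R3.
R4 ← R4 / (-8786/1303).
R1 ← R1 − 1250/1303·R4.
R2 ← R2 + 978/1303·R4.
R3 ← R3 − 1011/1303·R4.
R5 ← R5 − 17572/1303·R4.
R5 reduces to 0 = 0, so the extra equation is consistent.
Reading off the reduced rows gives a = 4/3, b = 1, c = 2/3, d = 3/2.

a = 4/3, b = 1, c = 2/3, d = 3/2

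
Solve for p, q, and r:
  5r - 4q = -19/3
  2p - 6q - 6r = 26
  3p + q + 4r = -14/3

p = 2, q = -4/3, r = -7/3

Row-reduce the augmented matrix:
Swap R1 and R2.
R1 ← R1 / (2).
R3 ← R3 − 3·R1.
R2 ← R2 / (-4).
R1 ← R1 + 3·R2.
R3 ← R3 − 10·R2.
R3 ← R3 / (51/2).
R1 ← R1 + 27/4·R3.
R2 ← R2 + 5/4·R3.
Reading off the reduced rows gives p = 2, q = -4/3, r = -7/3.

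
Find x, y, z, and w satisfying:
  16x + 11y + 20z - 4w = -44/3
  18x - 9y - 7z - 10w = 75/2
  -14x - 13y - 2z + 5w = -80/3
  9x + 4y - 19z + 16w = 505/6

x = 2, y = 2/3, z = -5/2, w = 1

Row-reduce the augmented matrix:
R1 ← R1 / (16).
R2 ← R2 − 18·R1.
R3 ← R3 + 14·R1.
R4 ← R4 − 9·R1.
R2 ← R2 / (-171/8).
R1 ← R1 − 11/16·R2.
R3 ← R3 + 27/8·R2.
R4 ← R4 + 35/16·R2.
R3 ← R3 / (383/19).
R1 ← R1 − 103/342·R3.
R2 ← R2 − 236/171·R3.
R4 ← R4 + 9313/342·R3.
R4 ← R4 / (151753/6894).
R1 ← R1 + 3187/6894·R4.
R2 ← R2 − 328/3447·R4.
R3 ← R3 − 45/383·R4.
Reading off the reduced rows gives x = 2, y = 2/3, z = -5/2, w = 1.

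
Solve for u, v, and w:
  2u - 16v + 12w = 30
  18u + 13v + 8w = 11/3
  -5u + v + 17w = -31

u = 7/3, v = -7/3, w = -1

Row-reduce the augmented matrix:
R1 ← R1 / (2).
R2 ← R2 − 18·R1.
R3 ← R3 + 5·R1.
R2 ← R2 / (157).
R1 ← R1 + 8·R2.
R3 ← R3 + 39·R2.
R3 ← R3 / (3479/157).
R1 ← R1 − 142/157·R3.
R2 ← R2 + 100/157·R3.
Reading off the reduced rows gives u = 7/3, v = -7/3, w = -1.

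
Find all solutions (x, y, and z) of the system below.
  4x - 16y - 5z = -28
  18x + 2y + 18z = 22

Row-reduce:
R1 ← R1 / (4).
R2 ← R2 − 18·R1.
R2 ← R2 / (74).
R1 ← R1 + 4·R2.
Rank is 2 with 3 unknowns, leaving z free.

infinitely many solutions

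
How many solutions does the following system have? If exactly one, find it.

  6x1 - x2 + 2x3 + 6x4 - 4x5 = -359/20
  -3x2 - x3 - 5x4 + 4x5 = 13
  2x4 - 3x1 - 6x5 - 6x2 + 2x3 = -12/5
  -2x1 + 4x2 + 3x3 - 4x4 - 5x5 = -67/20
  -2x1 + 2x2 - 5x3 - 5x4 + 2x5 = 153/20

Row-reduce the augmented matrix:
R1 ← R1 / (6).
R3 ← R3 + 3·R1.
R4 ← R4 + 2·R1.
R5 ← R5 + 2·R1.
R2 ← R2 / (-3).
R1 ← R1 + 1/6·R2.
R3 ← R3 + 13/2·R2.
R4 ← R4 − 11/3·R2.
R5 ← R5 − 5/3·R2.
R3 ← R3 / (31/6).
R1 ← R1 − 7/18·R3.
R2 ← R2 − 1/3·R3.
R4 ← R4 − 22/9·R3.
R5 ← R5 + 44/9·R3.
R4 ← R4 / (-1451/93).
R1 ← R1 − 8/93·R4.
R2 ← R2 − 20/31·R4.
R3 ← R3 − 95/31·R4.
R5 ← R5 − 856/93·R4.
R5 ← R5 / (-13178/1451).
R1 ← R1 − 582/1451·R5.
R2 ← R2 − 12/1451·R5.
R3 ← R3 + 2845/1451·R5.
R4 ← R4 + 599/1451·R5.
Reading off the reduced rows gives x1 = -6/5, x2 = -3/4, x3 = 1/4, x4 = -1, x5 = 3/2.

x1 = -6/5, x2 = -3/4, x3 = 1/4, x4 = -1, x5 = 3/2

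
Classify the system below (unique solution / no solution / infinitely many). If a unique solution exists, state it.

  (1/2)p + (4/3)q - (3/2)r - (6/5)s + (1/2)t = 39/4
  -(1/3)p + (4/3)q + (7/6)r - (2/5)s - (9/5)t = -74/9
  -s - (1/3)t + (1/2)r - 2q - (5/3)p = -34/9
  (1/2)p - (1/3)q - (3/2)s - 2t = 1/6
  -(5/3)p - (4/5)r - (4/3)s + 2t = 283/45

p = 8/3, q = -1/4, r = -3, s = -5/2, t = 5/2

Row-reduce the augmented matrix:
R1 ← R1 / (1/2).
R2 ← R2 + 1/3·R1.
R3 ← R3 + 5/3·R1.
R4 ← R4 − 1/2·R1.
R5 ← R5 + 5/3·R1.
R2 ← R2 / (20/9).
R1 ← R1 − 8/3·R2.
R3 ← R3 − 22/9·R2.
R4 ← R4 + 5/3·R2.
R5 ← R5 − 40/9·R2.
R3 ← R3 / (-281/60).
R1 ← R1 + 16/5·R3.
R2 ← R2 − 3/40·R3.
R4 ← R4 − 13/8·R3.
R5 ← R5 + 92/15·R3.
R4 ← R4 / (-696/281).
R1 ← R1 − 2184/1405·R4.
R2 ← R2 + 1683/2810·R4.
R3 ← R3 − 1104/1405·R4.
R5 ← R5 − 39748/21075·R4.
R5 ← R5 / (101569/130500).
R1 ← R1 + 1263/1450·R5.
R2 ← R2 − 243/23200·R5.
R3 ← R3 + 1049/725·R5.
R4 ← R4 − 7243/6960·R5.
Reading off the reduced rows gives p = 8/3, q = -1/4, r = -3, s = -5/2, t = 5/2.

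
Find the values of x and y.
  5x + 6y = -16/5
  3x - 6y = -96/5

x = -14/5, y = 9/5

Row-reduce the augmented matrix:
R1 ← R1 / (5).
R2 ← R2 − 3·R1.
R2 ← R2 / (-48/5).
R1 ← R1 − 6/5·R2.
Reading off the reduced rows gives x = -14/5, y = 9/5.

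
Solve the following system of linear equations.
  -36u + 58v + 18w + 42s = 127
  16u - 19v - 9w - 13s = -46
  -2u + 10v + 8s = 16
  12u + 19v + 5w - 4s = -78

no solution

Row-reduce:
R1 ← R1 / (-36).
R2 ← R2 − 16·R1.
R3 ← R3 + 2·R1.
R4 ← R4 − 12·R1.
R2 ← R2 / (61/9).
R1 ← R1 + 29/18·R2.
R3 ← R3 − 61/9·R2.
R4 ← R4 − 115/3·R2.
Swap R3 and R4.
R3 ← R3 / (1016/61).
R1 ← R1 + 45/61·R3.
R2 ← R2 + 9/61·R3.
Row 4 reduces to 0 = -3/2, a contradiction. The system is inconsistent.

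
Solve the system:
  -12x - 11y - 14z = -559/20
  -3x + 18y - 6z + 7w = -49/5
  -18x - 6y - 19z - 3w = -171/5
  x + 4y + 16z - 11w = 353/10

Row-reduce the augmented matrix:
R1 ← R1 / (-12).
R2 ← R2 + 3·R1.
R3 ← R3 + 18·R1.
R4 ← R4 − 1·R1.
R2 ← R2 / (83/4).
R1 ← R1 − 11/12·R2.
R3 ← R3 − 21/2·R2.
R4 ← R4 − 37/12·R2.
R3 ← R3 / (271/83).
R1 ← R1 − 106/83·R3.
R2 ← R2 + 10/83·R3.
R4 ← R4 − 1262/83·R3.
R4 ← R4 / (14980/813).
R1 ← R1 − 1829/813·R4.
R2 ← R2 − 26/271·R4.
R3 ← R3 + 543/271·R4.
Reading off the reduced rows gives x = 0, y = 1/4, z = 9/5, w = -1/2.

x = 0, y = 1/4, z = 9/5, w = -1/2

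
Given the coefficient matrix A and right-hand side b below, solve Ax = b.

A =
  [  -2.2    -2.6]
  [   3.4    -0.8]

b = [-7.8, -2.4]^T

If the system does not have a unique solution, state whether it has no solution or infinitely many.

Row-reduce the augmented matrix:
R1 ← R1 / (-11/5).
R2 ← R2 − 17/5·R1.
R2 ← R2 / (-53/11).
R1 ← R1 − 13/11·R2.
Reading off the reduced rows gives x_1 = 0, x_2 = 3.

x_1 = 0, x_2 = 3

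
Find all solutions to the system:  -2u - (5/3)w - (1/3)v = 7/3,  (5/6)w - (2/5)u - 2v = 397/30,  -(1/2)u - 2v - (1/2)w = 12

Row-reduce the augmented matrix:
R1 ← R1 / (-2).
R2 ← R2 + 2/5·R1.
R3 ← R3 + 1/2·R1.
R2 ← R2 / (-29/15).
R1 ← R1 − 1/6·R2.
R3 ← R3 + 23/12·R2.
R3 ← R3 / (-863/696).
R1 ← R1 − 325/348·R3.
R2 ← R2 + 35/58·R3.
Reading off the reduced rows gives u = -1, v = -6, w = 1.

u = -1, v = -6, w = 1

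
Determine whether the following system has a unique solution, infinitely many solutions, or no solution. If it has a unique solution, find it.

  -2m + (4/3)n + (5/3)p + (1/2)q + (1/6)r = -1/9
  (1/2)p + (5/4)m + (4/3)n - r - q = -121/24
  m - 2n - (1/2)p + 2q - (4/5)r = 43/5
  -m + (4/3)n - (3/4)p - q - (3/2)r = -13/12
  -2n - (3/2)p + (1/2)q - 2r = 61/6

Row-reduce the augmented matrix:
R1 ← R1 / (-2).
R2 ← R2 − 5/4·R1.
R3 ← R3 − 1·R1.
R4 ← R4 + 1·R1.
R2 ← R2 / (13/6).
R1 ← R1 + 2/3·R2.
R3 ← R3 + 4/3·R2.
R4 ← R4 − 2/3·R2.
R5 ← R5 + 2·R2.
R3 ← R3 / (50/39).
R1 ← R1 + 14/39·R3.
R2 ← R2 − 37/52·R3.
R4 ← R4 + 107/52·R3.
R5 ← R5 + 1/13·R3.
R4 ← R4 / (303/160).
R1 ← R1 − 1/20·R4.
R2 ← R2 + 213/160·R4.
R3 ← R3 − 57/40·R4.
R5 ← R5 + 1/40·R4.
R5 ← R5 / (-14883/5050).
R1 ← R1 + 316/505·R5.
R2 ← R2 + 10401/5050·R5.
R3 ← R3 − 3854/2525·R5.
R4 ← R4 + 4457/2525·R5.
Reading off the reduced rows gives m = -3/2, n = -3, p = 1/3, q = 4/3, r = -2.

m = -3/2, n = -3, p = 1/3, q = 4/3, r = -2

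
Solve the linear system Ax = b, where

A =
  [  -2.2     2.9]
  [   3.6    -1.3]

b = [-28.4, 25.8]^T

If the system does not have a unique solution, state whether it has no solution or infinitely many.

Row-reduce the augmented matrix:
R1 ← R1 / (-11/5).
R2 ← R2 − 18/5·R1.
R2 ← R2 / (379/110).
R1 ← R1 + 29/22·R2.
Reading off the reduced rows gives x_1 = 5, x_2 = -6.

x_1 = 5, x_2 = -6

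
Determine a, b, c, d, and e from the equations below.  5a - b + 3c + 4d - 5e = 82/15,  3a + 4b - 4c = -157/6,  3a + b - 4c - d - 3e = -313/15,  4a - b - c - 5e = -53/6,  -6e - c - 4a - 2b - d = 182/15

Row-reduce the augmented matrix:
R1 ← R1 / (5).
R2 ← R2 − 3·R1.
R3 ← R3 − 3·R1.
R4 ← R4 − 4·R1.
R5 ← R5 + 4·R1.
R2 ← R2 / (23/5).
R1 ← R1 + 1/5·R2.
R3 ← R3 − 8/5·R2.
R4 ← R4 + 1/5·R2.
R5 ← R5 + 14/5·R2.
R3 ← R3 / (-87/23).
R1 ← R1 − 8/23·R3.
R2 ← R2 + 29/23·R3.
R4 ← R4 + 84/23·R3.
R5 ← R5 + 49/23·R3.
R4 ← R4 / (-24/29).
R1 ← R1 − 40/87·R4.
R2 ← R2 − 1/3·R4.
R3 ← R3 − 59/87·R4.
R5 ← R5 − 190/87·R4.
R5 ← R5 / (-65/9).
R1 ← R1 + 8/9·R5.
R2 ← R2 − 19/18·R5.
R3 ← R3 − 7/18·R5.
R4 ← R4 + 1/6·R5.
Reading off the reduced rows gives a = -5/2, b = -5/3, c = 3, d = 6/5, e = -1/2.

a = -5/2, b = -5/3, c = 3, d = 6/5, e = -1/2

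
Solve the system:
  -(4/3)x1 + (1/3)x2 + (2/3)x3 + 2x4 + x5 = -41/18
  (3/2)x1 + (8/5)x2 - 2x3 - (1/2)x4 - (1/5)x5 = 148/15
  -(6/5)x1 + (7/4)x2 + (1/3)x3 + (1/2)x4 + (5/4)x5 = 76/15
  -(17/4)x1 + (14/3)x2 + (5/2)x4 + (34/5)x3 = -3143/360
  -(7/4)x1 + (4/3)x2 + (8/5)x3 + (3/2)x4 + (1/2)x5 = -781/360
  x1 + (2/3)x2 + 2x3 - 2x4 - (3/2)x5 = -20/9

Row-reduce the augmented matrix:
R1 ← R1 / (-4/3).
R2 ← R2 − 3/2·R1.
R3 ← R3 + 6/5·R1.
R4 ← R4 + 17/4·R1.
R5 ← R5 + 7/4·R1.
R6 ← R6 − 1·R1.
R2 ← R2 / (79/40).
R1 ← R1 + 1/4·R2.
R3 ← R3 − 29/20·R2.
R4 ← R4 − 173/48·R2.
R5 ← R5 − 43/48·R2.
R6 ← R6 − 11/12·R2.
R3 ← R3 / (1543/2370).
R1 ← R1 + 52/79·R3.
R2 ← R2 + 50/79·R3.
R4 ← R4 − 8243/1185·R3.
R5 ← R5 − 1531/1185·R3.
R6 ← R6 − 730/237·R3.
R4 ← R4 / (1902383/92580).
R1 ← R1 + 6005/1543·R4.
R2 ← R2 + 2510/1543·R4.
R3 ← R3 + 6126/1543·R4.
R5 ← R5 − 297241/92580·R4.
R6 ← R6 − 50533/4629·R4.
R5 ← R5 / (-199259/543538).
R1 ← R1 + 2326740/1902383·R5.
R2 ← R2 − 77649/1902383·R5.
R3 ← R3 + 1461240/1902383·R5.
R4 ← R4 + 125830/1902383·R5.
R6 ← R6 − 597777/543538·R5.
R6 reduces to 0 = 0, so the extra equation is consistent.
Reading off the reduced rows gives x1 = 1/2, x2 = 8/3, x3 = -9/4, x4 = -3/2, x5 = 2.

x1 = 1/2, x2 = 8/3, x3 = -9/4, x4 = -3/2, x5 = 2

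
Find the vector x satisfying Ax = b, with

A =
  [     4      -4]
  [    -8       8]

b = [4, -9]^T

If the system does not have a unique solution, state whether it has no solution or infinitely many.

no solution

Row-reduce:
R1 ← R1 / (4).
R2 ← R2 + 8·R1.
Row 2 reduces to 0 = -1, a contradiction. The system is inconsistent.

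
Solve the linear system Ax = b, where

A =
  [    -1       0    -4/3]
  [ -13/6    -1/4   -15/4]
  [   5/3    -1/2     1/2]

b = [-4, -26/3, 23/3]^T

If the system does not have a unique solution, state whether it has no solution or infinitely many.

no solution

Row-reduce:
R1 ← R1 / (-1).
R2 ← R2 + 13/6·R1.
R3 ← R3 − 5/3·R1.
R2 ← R2 / (-1/4).
R3 ← R3 + 1/2·R2.
Row 3 reduces to 0 = 1, a contradiction. The system is inconsistent.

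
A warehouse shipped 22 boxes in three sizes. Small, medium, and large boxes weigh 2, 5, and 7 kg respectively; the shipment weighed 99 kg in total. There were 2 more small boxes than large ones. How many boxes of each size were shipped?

Let s = small boxes, m = medium boxes, l = large boxes.
  s + m + l = 22
  7l + 5m + 2s = 99
  s - l = 2
Row-reduce the augmented matrix:
R2 ← R2 − 2·R1.
R3 ← R3 − 1·R1.
R2 ← R2 / (3).
R1 ← R1 − 1·R2.
R3 ← R3 + 1·R2.
R3 ← R3 / (-1/3).
R1 ← R1 + 2/3·R3.
R2 ← R2 − 5/3·R3.
Reading off the reduced rows gives s = 7, m = 10, l = 5.

small boxes: 7, medium boxes: 10, large boxes: 5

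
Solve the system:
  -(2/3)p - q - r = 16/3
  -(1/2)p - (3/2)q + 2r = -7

infinitely many solutions

Row-reduce:
R1 ← R1 / (-2/3).
R2 ← R2 + 1/2·R1.
R2 ← R2 / (-3/4).
R1 ← R1 − 3/2·R2.
Rank is 2 with 3 unknowns, leaving r free.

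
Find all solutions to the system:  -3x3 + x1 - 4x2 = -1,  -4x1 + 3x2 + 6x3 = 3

infinitely many solutions

Row-reduce:
R2 ← R2 + 4·R1.
R2 ← R2 / (-13).
R1 ← R1 + 4·R2.
Rank is 2 with 3 unknowns, leaving x3 free.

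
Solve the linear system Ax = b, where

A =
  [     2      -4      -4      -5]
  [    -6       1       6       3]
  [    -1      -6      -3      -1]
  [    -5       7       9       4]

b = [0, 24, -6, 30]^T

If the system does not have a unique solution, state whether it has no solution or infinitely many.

infinitely many solutions

Row-reduce:
R1 ← R1 / (2).
R2 ← R2 + 6·R1.
R3 ← R3 + 1·R1.
R4 ← R4 + 5·R1.
R2 ← R2 / (-11).
R1 ← R1 + 2·R2.
R3 ← R3 + 8·R2.
R4 ← R4 + 3·R2.
R3 ← R3 / (-7/11).
R1 ← R1 + 10/11·R3.
R2 ← R2 − 6/11·R3.
R4 ← R4 − 7/11·R3.
Rank is 3 with 4 unknowns, leaving x_4 free.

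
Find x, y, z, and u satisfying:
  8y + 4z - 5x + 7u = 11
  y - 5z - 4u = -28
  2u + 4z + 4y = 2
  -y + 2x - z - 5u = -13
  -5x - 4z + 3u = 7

Row-reduce the augmented matrix:
R1 ← R1 / (-5).
R4 ← R4 − 2·R1.
R5 ← R5 + 5·R1.
R1 ← R1 + 8/5·R2.
R3 ← R3 − 4·R2.
R4 ← R4 − 11/5·R2.
R5 ← R5 + 8·R2.
R3 ← R3 / (24).
R1 ← R1 + 44/5·R3.
R2 ← R2 + 5·R3.
R4 ← R4 − 58/5·R3.
R5 ← R5 + 48·R3.
R4 ← R4 / (-21/10).
R1 ← R1 + 6/5·R4.
R2 ← R2 + 1/4·R4.
R3 ← R3 − 3/4·R4.
R5 reduces to 0 = 0, so the extra equation is consistent.
Reading off the reduced rows gives x = -4, y = -4, z = 4, u = 1.

x = -4, y = -4, z = 4, u = 1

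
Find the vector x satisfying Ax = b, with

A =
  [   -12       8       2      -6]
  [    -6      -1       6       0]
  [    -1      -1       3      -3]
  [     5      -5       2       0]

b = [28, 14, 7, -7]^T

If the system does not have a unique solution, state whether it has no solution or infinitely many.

infinitely many solutions

Row-reduce:
R1 ← R1 / (-12).
R2 ← R2 + 6·R1.
R3 ← R3 + 1·R1.
R4 ← R4 − 5·R1.
R2 ← R2 / (-5).
R1 ← R1 + 2/3·R2.
R3 ← R3 + 5/3·R2.
R4 ← R4 + 5/3·R2.
R3 ← R3 / (7/6).
R1 ← R1 + 5/6·R3.
R2 ← R2 + 1·R3.
R4 ← R4 − 7/6·R3.
Rank is 3 with 4 unknowns, leaving x_4 free.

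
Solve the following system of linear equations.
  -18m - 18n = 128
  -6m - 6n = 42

no solution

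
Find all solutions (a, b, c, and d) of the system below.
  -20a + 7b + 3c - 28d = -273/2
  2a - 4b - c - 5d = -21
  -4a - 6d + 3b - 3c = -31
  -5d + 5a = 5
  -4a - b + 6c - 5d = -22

Row-reduce:
R1 ← R1 / (-20).
R2 ← R2 − 2·R1.
R3 ← R3 + 4·R1.
R4 ← R4 − 5·R1.
R5 ← R5 + 4·R1.
R2 ← R2 / (-33/10).
R1 ← R1 + 7/20·R2.
R3 ← R3 − 8/5·R2.
R4 ← R4 − 7/4·R2.
R5 ← R5 + 12/5·R2.
R3 ← R3 / (-130/33).
R1 ← R1 + 5/66·R3.
R2 ← R2 − 7/33·R3.
R4 ← R4 − 25/66·R3.
R5 ← R5 − 65/11·R3.
R4 ← R4 / (-215/13).
R1 ← R1 − 30/13·R4.
R2 ← R2 − 139/65·R4.
R3 ← R3 − 69/65·R4.
Row 5 reduces to 0 = -1/4, a contradiction. The system is inconsistent.

no solution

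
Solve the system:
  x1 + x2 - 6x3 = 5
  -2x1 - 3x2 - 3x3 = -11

Row-reduce:
R2 ← R2 + 2·R1.
R2 ← R2 / (-1).
R1 ← R1 − 1·R2.
Rank is 2 with 3 unknowns, leaving x3 free.

infinitely many solutions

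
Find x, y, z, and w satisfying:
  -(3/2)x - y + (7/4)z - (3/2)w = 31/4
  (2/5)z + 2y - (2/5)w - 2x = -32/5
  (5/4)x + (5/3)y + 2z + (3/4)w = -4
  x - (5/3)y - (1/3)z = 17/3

x = 1, y = -3, z = 1, w = -3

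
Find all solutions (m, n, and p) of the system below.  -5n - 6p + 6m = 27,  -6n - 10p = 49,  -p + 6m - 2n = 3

Row-reduce:
R1 ← R1 / (6).
R3 ← R3 − 6·R1.
R2 ← R2 / (-6).
R1 ← R1 + 5/6·R2.
R3 ← R3 − 3·R2.
Row 3 reduces to 0 = 1/2, a contradiction. The system is inconsistent.

no solution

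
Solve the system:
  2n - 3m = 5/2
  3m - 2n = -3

no solution

Row-reduce:
R1 ← R1 / (-3).
R2 ← R2 − 3·R1.
Row 2 reduces to 0 = -1/2, a contradiction. The system is inconsistent.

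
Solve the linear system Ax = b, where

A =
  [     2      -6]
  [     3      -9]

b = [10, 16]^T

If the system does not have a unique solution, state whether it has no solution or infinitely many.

no solution

Row-reduce:
R1 ← R1 / (2).
R2 ← R2 − 3·R1.
Row 2 reduces to 0 = 1, a contradiction. The system is inconsistent.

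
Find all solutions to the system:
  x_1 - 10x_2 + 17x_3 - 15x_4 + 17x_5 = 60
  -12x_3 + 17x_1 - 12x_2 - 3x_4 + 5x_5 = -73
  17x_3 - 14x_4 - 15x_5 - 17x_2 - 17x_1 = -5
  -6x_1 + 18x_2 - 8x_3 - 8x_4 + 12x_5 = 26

Row-reduce:
R2 ← R2 − 17·R1.
R3 ← R3 + 17·R1.
R4 ← R4 + 6·R1.
R2 ← R2 / (158).
R1 ← R1 + 10·R2.
R3 ← R3 + 187·R2.
R4 ← R4 + 42·R2.
R3 ← R3 / (-7939/158).
R1 ← R1 + 162/79·R3.
R2 ← R2 + 301/158·R3.
R4 ← R4 − 1105/79·R3.
R4 ← R4 / (-10680/467).
R1 ← R1 + 1941/7939·R4.
R2 ← R2 − 3857/7939·R4.
R3 ← R3 + 4622/7939·R4.
Rank is 4 with 5 unknowns, leaving x_5 free.

infinitely many solutions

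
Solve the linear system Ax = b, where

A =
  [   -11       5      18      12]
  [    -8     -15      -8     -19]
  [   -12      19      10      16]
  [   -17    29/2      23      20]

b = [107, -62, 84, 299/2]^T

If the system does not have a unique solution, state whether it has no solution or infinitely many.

no solution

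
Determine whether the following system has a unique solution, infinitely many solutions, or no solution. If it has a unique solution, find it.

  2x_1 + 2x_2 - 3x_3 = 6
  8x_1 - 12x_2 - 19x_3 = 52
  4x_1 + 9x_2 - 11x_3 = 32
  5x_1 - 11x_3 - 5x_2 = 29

Row-reduce the augmented matrix:
R1 ← R1 / (2).
R2 ← R2 − 8·R1.
R3 ← R3 − 4·R1.
R4 ← R4 − 5·R1.
R2 ← R2 / (-20).
R1 ← R1 − 1·R2.
R3 ← R3 − 5·R2.
R4 ← R4 + 10·R2.
R3 ← R3 / (-27/4).
R1 ← R1 + 37/20·R3.
R2 ← R2 − 7/20·R3.
R4 reduces to 0 = 0, so the extra equation is consistent.
Reading off the reduced rows gives x_1 = -3, x_2 = 0, x_3 = -4.

x_1 = -3, x_2 = 0, x_3 = -4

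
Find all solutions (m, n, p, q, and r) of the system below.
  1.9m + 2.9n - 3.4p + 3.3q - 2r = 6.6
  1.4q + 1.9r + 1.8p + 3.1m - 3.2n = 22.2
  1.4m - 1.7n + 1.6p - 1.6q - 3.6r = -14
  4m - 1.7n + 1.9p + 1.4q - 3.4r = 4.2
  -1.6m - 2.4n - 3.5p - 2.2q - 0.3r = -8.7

m = 1, n = -2, p = 0, q = 5, r = 3

Row-reduce the augmented matrix:
R1 ← R1 / (19/10).
R2 ← R2 − 31/10·R1.
R3 ← R3 − 7/5·R1.
R4 ← R4 − 4·R1.
R5 ← R5 + 8/5·R1.
R2 ← R2 / (-1507/190).
R1 ← R1 − 29/19·R2.
R3 ← R3 + 729/190·R2.
R4 ← R4 + 1483/190·R2.
R5 ← R5 − 4/95·R2.
R3 ← R3 / (4152/7535).
R1 ← R1 + 566/1507·R3.
R2 ← R2 + 1396/1507·R3.
R4 ← R4 − 27541/15070·R3.
R5 ← R5 + 19061/3014·R3.
R4 ← R4 / (444457/83040).
R1 ← R1 + 1927/4152·R4.
R2 ← R2 + 6301/2076·R4.
R3 ← R3 + 31711/8304·R4.
R5 ← R5 + 1959133/83040·R4.
R5 ← R5 / (-27781111/4444570).
R1 ← R1 + 1000577/444457·R5.
R2 ← R2 + 955354/444457·R5.
R3 ← R3 + 220718/444457·R5.
R4 ← R4 − 918869/444457·R5.
Reading off the reduced rows gives m = 1, n = -2, p = 0, q = 5, r = 3.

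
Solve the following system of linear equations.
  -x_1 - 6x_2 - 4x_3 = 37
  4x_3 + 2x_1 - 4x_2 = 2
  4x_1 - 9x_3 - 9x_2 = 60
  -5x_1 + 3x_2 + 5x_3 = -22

no solution

Row-reduce:
R1 ← R1 / (-1).
R2 ← R2 − 2·R1.
R3 ← R3 − 4·R1.
R4 ← R4 + 5·R1.
R2 ← R2 / (-16).
R1 ← R1 − 6·R2.
R3 ← R3 + 33·R2.
R4 ← R4 − 33·R2.
R3 ← R3 / (-67/4).
R1 ← R1 − 5/2·R3.
R2 ← R2 − 1/4·R3.
R4 ← R4 − 67/4·R3.
Row 4 reduces to 0 = 1, a contradiction. The system is inconsistent.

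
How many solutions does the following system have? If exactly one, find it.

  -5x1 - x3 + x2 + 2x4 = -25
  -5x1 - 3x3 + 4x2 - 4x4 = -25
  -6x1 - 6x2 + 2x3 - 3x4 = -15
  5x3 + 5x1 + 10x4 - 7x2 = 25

Row-reduce:
R1 ← R1 / (-5).
R2 ← R2 + 5·R1.
R3 ← R3 + 6·R1.
R4 ← R4 − 5·R1.
R2 ← R2 / (3).
R1 ← R1 + 1/5·R2.
R3 ← R3 + 36/5·R2.
R4 ← R4 + 6·R2.
R3 ← R3 / (-8/5).
R1 ← R1 − 1/15·R3.
R2 ← R2 + 2/3·R3.
Rank is 3 with 4 unknowns, leaving x4 free.

infinitely many solutions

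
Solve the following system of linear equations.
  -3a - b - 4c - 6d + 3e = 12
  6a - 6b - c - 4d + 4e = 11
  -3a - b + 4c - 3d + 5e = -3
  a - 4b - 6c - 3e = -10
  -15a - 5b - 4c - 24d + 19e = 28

no solution

Row-reduce:
R1 ← R1 / (-3).
R2 ← R2 − 6·R1.
R3 ← R3 + 3·R1.
R4 ← R4 − 1·R1.
R5 ← R5 + 15·R1.
R2 ← R2 / (-8).
R1 ← R1 − 1/3·R2.
R4 ← R4 + 13/3·R2.
R3 ← R3 / (8).
R1 ← R1 − 23/24·R3.
R2 ← R2 − 9/8·R3.
R4 ← R4 + 59/24·R3.
R5 ← R5 − 16·R3.
R4 ← R4 / (1457/192).
R1 ← R1 − 187/192·R4.
R2 ← R2 − 101/64·R4.
R3 ← R3 − 3/8·R4.
Row 5 reduces to 0 = -2, a contradiction. The system is inconsistent.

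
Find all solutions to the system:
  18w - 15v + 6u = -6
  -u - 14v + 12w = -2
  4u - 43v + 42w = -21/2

no solution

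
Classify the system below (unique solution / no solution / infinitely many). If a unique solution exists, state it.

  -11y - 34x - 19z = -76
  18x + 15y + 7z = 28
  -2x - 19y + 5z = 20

infinitely many solutions

Row-reduce:
R1 ← R1 / (-34).
R2 ← R2 − 18·R1.
R3 ← R3 + 2·R1.
R2 ← R2 / (156/17).
R1 ← R1 − 11/34·R2.
R3 ← R3 + 312/17·R2.
Rank is 2 with 3 unknowns, leaving z free.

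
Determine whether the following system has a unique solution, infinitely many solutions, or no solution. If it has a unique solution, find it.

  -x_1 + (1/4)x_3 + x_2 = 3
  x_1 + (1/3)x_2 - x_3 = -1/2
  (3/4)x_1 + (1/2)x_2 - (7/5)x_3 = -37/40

x_1 = 1/2, x_2 = 3, x_3 = 2

Row-reduce the augmented matrix:
R1 ← R1 / (-1).
R2 ← R2 − 1·R1.
R3 ← R3 − 3/4·R1.
R2 ← R2 / (4/3).
R1 ← R1 + 1·R2.
R3 ← R3 − 5/4·R2.
R3 ← R3 / (-163/320).
R1 ← R1 + 13/16·R3.
R2 ← R2 + 9/16·R3.
Reading off the reduced rows gives x_1 = 1/2, x_2 = 3, x_3 = 2.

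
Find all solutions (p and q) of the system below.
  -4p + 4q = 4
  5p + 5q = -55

p = -6, q = -5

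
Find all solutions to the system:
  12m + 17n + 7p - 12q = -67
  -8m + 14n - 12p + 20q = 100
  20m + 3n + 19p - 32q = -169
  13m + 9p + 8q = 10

no solution

Row-reduce:
R1 ← R1 / (12).
R2 ← R2 + 8·R1.
R3 ← R3 − 20·R1.
R4 ← R4 − 13·R1.
R2 ← R2 / (76/3).
R1 ← R1 − 17/12·R2.
R3 ← R3 + 76/3·R2.
R4 ← R4 + 221/12·R2.
Swap R3 and R4.
R3 ← R3 / (-595/152).
R1 ← R1 − 151/152·R3.
R2 ← R2 + 11/38·R3.
Row 4 reduces to 0 = -2, a contradiction. The system is inconsistent.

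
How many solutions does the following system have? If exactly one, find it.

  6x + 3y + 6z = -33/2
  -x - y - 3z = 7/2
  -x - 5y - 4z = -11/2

Row-reduce the augmented matrix:
R1 ← R1 / (6).
R2 ← R2 + 1·R1.
R3 ← R3 + 1·R1.
R2 ← R2 / (-1/2).
R1 ← R1 − 1/2·R2.
R3 ← R3 + 9/2·R2.
R3 ← R3 / (15).
R1 ← R1 + 1·R3.
R2 ← R2 − 4·R3.
Reading off the reduced rows gives x = -3, y = 5/2, z = -1.

x = -3, y = 5/2, z = -1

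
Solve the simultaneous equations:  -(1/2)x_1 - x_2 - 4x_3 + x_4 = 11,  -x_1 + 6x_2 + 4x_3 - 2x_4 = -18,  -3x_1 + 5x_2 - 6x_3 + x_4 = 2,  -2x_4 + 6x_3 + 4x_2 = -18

no solution

Row-reduce:
R1 ← R1 / (-1/2).
R2 ← R2 + 1·R1.
R3 ← R3 + 3·R1.
R2 ← R2 / (8).
R1 ← R1 − 2·R2.
R3 ← R3 − 11·R2.
R4 ← R4 − 4·R2.
R3 ← R3 / (3/2).
R1 ← R1 − 5·R3.
R2 ← R2 − 3/2·R3.
Row 4 reduces to 0 = 2, a contradiction. The system is inconsistent.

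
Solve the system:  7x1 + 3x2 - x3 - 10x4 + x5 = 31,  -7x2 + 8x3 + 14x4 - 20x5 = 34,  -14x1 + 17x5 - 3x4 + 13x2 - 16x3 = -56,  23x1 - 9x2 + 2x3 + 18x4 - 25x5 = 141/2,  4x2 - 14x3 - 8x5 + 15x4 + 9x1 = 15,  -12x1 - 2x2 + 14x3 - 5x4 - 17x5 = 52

no solution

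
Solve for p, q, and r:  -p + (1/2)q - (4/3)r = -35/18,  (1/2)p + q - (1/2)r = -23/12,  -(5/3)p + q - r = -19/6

Row-reduce the augmented matrix:
R1 ← R1 / (-1).
R2 ← R2 − 1/2·R1.
R3 ← R3 + 5/3·R1.
R2 ← R2 / (5/4).
R1 ← R1 + 1/2·R2.
R3 ← R3 − 1/6·R2.
R3 ← R3 / (62/45).
R1 ← R1 − 13/15·R3.
R2 ← R2 + 14/15·R3.
Reading off the reduced rows gives p = 1/2, q = -2, r = 1/3.

p = 1/2, q = -2, r = 1/3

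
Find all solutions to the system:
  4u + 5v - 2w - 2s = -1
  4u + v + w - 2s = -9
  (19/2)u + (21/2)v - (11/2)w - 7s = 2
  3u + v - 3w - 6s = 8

Row-reduce:
R1 ← R1 / (4).
R2 ← R2 − 4·R1.
R3 ← R3 − 19/2·R1.
R4 ← R4 − 3·R1.
R2 ← R2 / (-4).
R1 ← R1 − 5/4·R2.
R3 ← R3 + 11/8·R2.
R4 ← R4 + 11/4·R2.
R3 ← R3 / (-57/32).
R1 ← R1 − 7/16·R3.
R2 ← R2 + 3/4·R3.
R4 ← R4 + 57/16·R3.
Rank is 3 with 4 unknowns, leaving s free.

infinitely many solutions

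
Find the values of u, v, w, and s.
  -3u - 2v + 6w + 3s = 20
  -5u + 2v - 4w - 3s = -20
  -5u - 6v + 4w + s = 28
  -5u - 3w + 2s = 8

Row-reduce the augmented matrix:
R1 ← R1 / (-3).
R2 ← R2 + 5·R1.
R3 ← R3 + 5·R1.
R4 ← R4 + 5·R1.
R2 ← R2 / (16/3).
R1 ← R1 − 2/3·R2.
R3 ← R3 + 8/3·R2.
R4 ← R4 − 10/3·R2.
R3 ← R3 / (-13).
R1 ← R1 + 1/4·R3.
R2 ← R2 + 21/8·R3.
R4 ← R4 + 17/4·R3.
R4 ← R4 / (60/13).
R1 ← R1 − 2/13·R4.
R2 ← R2 − 3/26·R4.
R3 ← R3 − 8/13·R4.
Reading off the reduced rows gives u = 0, v = -4, w = 0, s = 4.

u = 0, v = -4, w = 0, s = 4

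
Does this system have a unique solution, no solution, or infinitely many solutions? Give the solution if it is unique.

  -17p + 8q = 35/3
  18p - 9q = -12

Row-reduce the augmented matrix:
R1 ← R1 / (-17).
R2 ← R2 − 18·R1.
R2 ← R2 / (-9/17).
R1 ← R1 + 8/17·R2.
Reading off the reduced rows gives p = -1, q = -2/3.

p = -1, q = -2/3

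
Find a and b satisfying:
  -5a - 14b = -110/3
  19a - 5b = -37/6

Row-reduce the augmented matrix:
R1 ← R1 / (-5).
R2 ← R2 − 19·R1.
R2 ← R2 / (-291/5).
R1 ← R1 − 14/5·R2.
Reading off the reduced rows gives a = 1/3, b = 5/2.

a = 1/3, b = 5/2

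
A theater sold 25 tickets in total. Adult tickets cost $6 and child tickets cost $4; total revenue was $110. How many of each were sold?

Let a = adult tickets, c = child tickets.
  a + c = 25
  6a + 4c = 110
From equation 1: a = 25 − c.
Substitute into equation 2 and solve: c = 20.
Then a = 5.

adult tickets: 5, child tickets: 20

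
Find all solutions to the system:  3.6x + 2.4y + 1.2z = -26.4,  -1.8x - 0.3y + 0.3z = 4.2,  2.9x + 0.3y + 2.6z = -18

x = -2, y = -6, z = -4

Row-reduce the augmented matrix:
R1 ← R1 / (18/5).
R2 ← R2 + 9/5·R1.
R3 ← R3 − 29/10·R1.
R2 ← R2 / (9/10).
R1 ← R1 − 2/3·R2.
R3 ← R3 + 49/30·R2.
R3 ← R3 / (49/15).
R1 ← R1 + 1/3·R3.
R2 ← R2 − 1·R3.
Reading off the reduced rows gives x = -2, y = -6, z = -4.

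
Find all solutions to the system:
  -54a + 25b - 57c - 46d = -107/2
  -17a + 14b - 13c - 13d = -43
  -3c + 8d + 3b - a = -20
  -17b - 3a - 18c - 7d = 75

Row-reduce:
R1 ← R1 / (-54).
R2 ← R2 + 17·R1.
R3 ← R3 + 1·R1.
R4 ← R4 + 3·R1.
R2 ← R2 / (331/54).
R1 ← R1 + 25/54·R2.
R3 ← R3 − 137/54·R2.
R4 ← R4 + 331/18·R2.
R3 ← R3 / (-1321/331).
R1 ← R1 − 473/331·R3.
R2 ← R2 − 267/331·R3.
Row 4 reduces to 0 = -1/2, a contradiction. The system is inconsistent.

no solution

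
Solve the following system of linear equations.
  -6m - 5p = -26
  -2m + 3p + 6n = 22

Row-reduce:
R1 ← R1 / (-6).
R2 ← R2 + 2·R1.
R2 ← R2 / (6).
Rank is 2 with 3 unknowns, leaving p free.

infinitely many solutions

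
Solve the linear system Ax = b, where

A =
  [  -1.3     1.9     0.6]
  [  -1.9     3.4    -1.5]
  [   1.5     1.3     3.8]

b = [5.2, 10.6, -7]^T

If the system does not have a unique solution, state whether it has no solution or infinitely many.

Row-reduce the augmented matrix:
R1 ← R1 / (-13/10).
R2 ← R2 + 19/10·R1.
R3 ← R3 − 3/2·R1.
R2 ← R2 / (81/130).
R1 ← R1 + 19/13·R2.
R3 ← R3 − 227/65·R2.
R3 ← R3 / (481/27).
R1 ← R1 + 163/27·R3.
R2 ← R2 + 103/27·R3.
Reading off the reduced rows gives x_1 = -3, x_2 = 1, x_3 = -1.

x_1 = -3, x_2 = 1, x_3 = -1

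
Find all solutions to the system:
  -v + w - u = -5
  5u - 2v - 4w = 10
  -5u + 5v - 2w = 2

u = 2, v = 2, w = -1

Row-reduce the augmented matrix:
R1 ← R1 / (-1).
R2 ← R2 − 5·R1.
R3 ← R3 + 5·R1.
R2 ← R2 / (-7).
R1 ← R1 − 1·R2.
R3 ← R3 − 10·R2.
R3 ← R3 / (-39/7).
R1 ← R1 + 6/7·R3.
R2 ← R2 + 1/7·R3.
Reading off the reduced rows gives u = 2, v = 2, w = -1.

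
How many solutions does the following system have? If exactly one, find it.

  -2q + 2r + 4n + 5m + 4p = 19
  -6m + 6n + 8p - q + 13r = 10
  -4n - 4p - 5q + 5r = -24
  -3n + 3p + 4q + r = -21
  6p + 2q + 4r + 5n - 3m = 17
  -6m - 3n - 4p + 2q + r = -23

m = -1, n = 4, p = 2, q = -3, r = -3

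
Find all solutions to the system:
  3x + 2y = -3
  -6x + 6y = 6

Row-reduce the augmented matrix:
R1 ← R1 / (3).
R2 ← R2 + 6·R1.
R2 ← R2 / (10).
R1 ← R1 − 2/3·R2.
Reading off the reduced rows gives x = -1, y = 0.

x = -1, y = 0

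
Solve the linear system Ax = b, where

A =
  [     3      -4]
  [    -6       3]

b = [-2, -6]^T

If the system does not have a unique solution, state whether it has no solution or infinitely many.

x_1 = 2, x_2 = 2

Row-reduce the augmented matrix:
R1 ← R1 / (3).
R2 ← R2 + 6·R1.
R2 ← R2 / (-5).
R1 ← R1 + 4/3·R2.
Reading off the reduced rows gives x_1 = 2, x_2 = 2.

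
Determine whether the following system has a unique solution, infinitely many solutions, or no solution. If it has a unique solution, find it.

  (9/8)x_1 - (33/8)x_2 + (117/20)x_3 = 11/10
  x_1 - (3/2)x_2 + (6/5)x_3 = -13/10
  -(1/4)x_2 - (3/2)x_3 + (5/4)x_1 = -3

Row-reduce:
R1 ← R1 / (9/8).
R2 ← R2 − 1·R1.
R3 ← R3 − 5/4·R1.
R2 ← R2 / (13/6).
R1 ← R1 + 11/3·R2.
R3 ← R3 − 13/3·R2.
Row 3 reduces to 0 = 1/3, a contradiction. The system is inconsistent.

no solution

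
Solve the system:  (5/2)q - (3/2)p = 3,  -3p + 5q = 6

infinitely many solutions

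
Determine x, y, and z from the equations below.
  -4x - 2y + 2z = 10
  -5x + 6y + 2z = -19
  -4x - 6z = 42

x = -3, y = -4, z = -5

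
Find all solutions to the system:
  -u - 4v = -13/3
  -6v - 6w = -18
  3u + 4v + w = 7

Row-reduce the augmented matrix:
R1 ← R1 / (-1).
R3 ← R3 − 3·R1.
R2 ← R2 / (-6).
R1 ← R1 − 4·R2.
R3 ← R3 + 8·R2.
R3 ← R3 / (9).
R1 ← R1 + 4·R3.
R2 ← R2 − 1·R3.
Reading off the reduced rows gives u = 1/3, v = 1, w = 2.

u = 1/3, v = 1, w = 2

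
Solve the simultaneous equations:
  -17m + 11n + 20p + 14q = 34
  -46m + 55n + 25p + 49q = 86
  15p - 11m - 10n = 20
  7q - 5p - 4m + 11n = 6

infinitely many solutions

Row-reduce:
R1 ← R1 / (-17).
R2 ← R2 + 46·R1.
R3 ← R3 + 11·R1.
R4 ← R4 + 4·R1.
R2 ← R2 / (429/17).
R1 ← R1 + 11/17·R2.
R3 ← R3 + 291/17·R2.
R4 ← R4 − 143/17·R2.
R3 ← R3 / (-230/13).
R1 ← R1 + 25/13·R3.
R2 ← R2 + 15/13·R3.
Rank is 3 with 4 unknowns, leaving q free.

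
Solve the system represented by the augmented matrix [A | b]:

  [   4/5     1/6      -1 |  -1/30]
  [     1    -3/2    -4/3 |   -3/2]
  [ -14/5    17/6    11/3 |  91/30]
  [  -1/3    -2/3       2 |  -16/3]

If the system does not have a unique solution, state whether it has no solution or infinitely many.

x_1 = -4, x_2 = 1, x_3 = -3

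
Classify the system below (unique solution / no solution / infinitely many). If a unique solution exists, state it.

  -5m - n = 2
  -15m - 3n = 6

infinitely many solutions

Row-reduce:
R1 ← R1 / (-5).
R2 ← R2 + 15·R1.
Rank is 1 with 2 unknowns, leaving n free.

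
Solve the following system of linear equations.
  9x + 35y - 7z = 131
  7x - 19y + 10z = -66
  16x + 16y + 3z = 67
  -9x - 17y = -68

Row-reduce:
R1 ← R1 / (9).
R2 ← R2 − 7·R1.
R3 ← R3 − 16·R1.
R4 ← R4 + 9·R1.
R2 ← R2 / (-416/9).
R1 ← R1 − 35/9·R2.
R3 ← R3 + 416/9·R2.
R4 ← R4 − 18·R2.
Swap R3 and R4.
R3 ← R3 / (-205/208).
R1 ← R1 − 217/416·R3.
R2 ← R2 + 139/416·R3.
Row 4 reduces to 0 = 2, a contradiction. The system is inconsistent.

no solution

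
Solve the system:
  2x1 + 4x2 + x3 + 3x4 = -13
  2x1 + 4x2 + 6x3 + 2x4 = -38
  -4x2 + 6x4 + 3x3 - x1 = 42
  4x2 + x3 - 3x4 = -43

Row-reduce the augmented matrix:
R1 ← R1 / (2).
R2 ← R2 − 2·R1.
R3 ← R3 + 1·R1.
Swap R2 and R3.
R2 ← R2 / (-2).
R1 ← R1 − 2·R2.
R4 ← R4 − 4·R2.
R3 ← R3 / (5).
R1 ← R1 − 4·R3.
R2 ← R2 + 7/4·R3.
R4 ← R4 − 8·R3.
R4 ← R4 / (68/5).
R1 ← R1 − 49/5·R4.
R2 ← R2 + 41/10·R4.
R3 ← R3 + 1/5·R4.
Reading off the reduced rows gives x1 = 0, x2 = -6, x3 = -4, x4 = 5.

x1 = 0, x2 = -6, x3 = -4, x4 = 5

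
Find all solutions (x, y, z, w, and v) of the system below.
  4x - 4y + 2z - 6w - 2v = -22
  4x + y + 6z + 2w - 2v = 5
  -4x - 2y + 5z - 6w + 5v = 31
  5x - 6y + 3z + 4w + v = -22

Row-reduce:
R1 ← R1 / (4).
R2 ← R2 − 4·R1.
R3 ← R3 + 4·R1.
R4 ← R4 − 5·R1.
R2 ← R2 / (5).
R1 ← R1 + 1·R2.
R3 ← R3 + 6·R2.
R4 ← R4 + 1·R2.
R3 ← R3 / (59/5).
R1 ← R1 − 13/10·R3.
R2 ← R2 − 4/5·R3.
R4 ← R4 − 13/10·R3.
R4 ← R4 / (1577/118).
R1 ← R1 − 43/118·R4.
R2 ← R2 − 104/59·R4.
R3 ← R3 + 12/59·R4.
Rank is 4 with 5 unknowns, leaving v free.

infinitely many solutions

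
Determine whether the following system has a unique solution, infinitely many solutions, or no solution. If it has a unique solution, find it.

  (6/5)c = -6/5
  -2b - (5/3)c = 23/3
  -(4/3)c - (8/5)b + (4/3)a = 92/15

Row-reduce the augmented matrix:
Swap R1 and R3.
R1 ← R1 / (4/3).
R2 ← R2 / (-2).
R1 ← R1 + 6/5·R2.
R3 ← R3 / (6/5).
R2 ← R2 − 5/6·R3.
Reading off the reduced rows gives a = 0, b = -3, c = -1.

a = 0, b = -3, c = -1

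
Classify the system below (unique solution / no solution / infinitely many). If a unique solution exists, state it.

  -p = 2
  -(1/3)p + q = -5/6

Row-reduce the augmented matrix:
R1 ← R1 / (-1).
R2 ← R2 + 1/3·R1.
Reading off the reduced rows gives p = -2, q = -3/2.

p = -2, q = -3/2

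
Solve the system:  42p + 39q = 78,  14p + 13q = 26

Row-reduce:
R1 ← R1 / (42).
R2 ← R2 − 14·R1.
Rank is 1 with 2 unknowns, leaving q free.

infinitely many solutions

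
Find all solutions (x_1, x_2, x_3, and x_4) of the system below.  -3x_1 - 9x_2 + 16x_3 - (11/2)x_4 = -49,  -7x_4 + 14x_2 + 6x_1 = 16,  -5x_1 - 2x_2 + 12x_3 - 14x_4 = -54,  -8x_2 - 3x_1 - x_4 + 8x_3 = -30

Row-reduce:
R1 ← R1 / (-3).
R2 ← R2 − 6·R1.
R3 ← R3 + 5·R1.
R4 ← R4 + 3·R1.
R2 ← R2 / (-4).
R1 ← R1 − 3·R2.
R3 ← R3 − 13·R2.
R4 ← R4 − 1·R2.
R3 ← R3 / (268/3).
R1 ← R1 − 56/3·R3.
R2 ← R2 + 8·R3.
Row 4 reduces to 0 = -3/2, a contradiction. The system is inconsistent.

no solution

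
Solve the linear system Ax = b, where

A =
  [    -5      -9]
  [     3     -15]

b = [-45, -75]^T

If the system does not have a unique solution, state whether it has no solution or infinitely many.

x_1 = 0, x_2 = 5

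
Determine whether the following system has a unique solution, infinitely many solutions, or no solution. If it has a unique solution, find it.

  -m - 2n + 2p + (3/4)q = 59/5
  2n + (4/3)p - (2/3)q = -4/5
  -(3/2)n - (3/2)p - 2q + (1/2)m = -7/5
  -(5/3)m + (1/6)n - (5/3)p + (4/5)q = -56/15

Row-reduce the augmented matrix:
R1 ← R1 / (-1).
R3 ← R3 − 1/2·R1.
R4 ← R4 + 5/3·R1.
R2 ← R2 / (2).
R1 ← R1 − 2·R2.
R3 ← R3 + 5/2·R2.
R4 ← R4 − 7/2·R2.
R3 ← R3 / (7/6).
R1 ← R1 + 10/3·R3.
R2 ← R2 − 2/3·R3.
R4 ← R4 + 22/3·R3.
R4 ← R4 / (-2063/140).
R1 ← R1 + 199/28·R4.
R2 ← R2 − 15/14·R4.
R3 ← R3 + 59/28·R4.
Reading off the reduced rows gives m = -1, n = -12/5, p = 3, q = 0.

m = -1, n = -12/5, p = 3, q = 0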